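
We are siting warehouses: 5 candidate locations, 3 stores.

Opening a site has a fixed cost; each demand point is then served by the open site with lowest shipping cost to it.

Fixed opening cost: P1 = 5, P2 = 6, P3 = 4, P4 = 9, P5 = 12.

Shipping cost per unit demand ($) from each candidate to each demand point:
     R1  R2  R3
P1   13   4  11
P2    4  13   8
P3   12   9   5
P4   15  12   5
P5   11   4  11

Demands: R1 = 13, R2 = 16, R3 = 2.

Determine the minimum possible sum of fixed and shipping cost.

Open {P1, P2, P3}: assign each demand point to its cheapest open site.
  R1→P2 13×4=52, R2→P1 16×4=64, R3→P3 2×5=10
  shipping cost 126, fixed 15 → total 141.
Compare {P1, P2}: shipping cost 132 + fixed 11 = 143.
Compare {P1, P2, P4}: shipping cost 126 + fixed 20 = 146.
Compare {P2, P3, P5}: shipping cost 126 + fixed 22 = 148.
All other subsets cost ≥ 143. Minimum total cost: 141.

141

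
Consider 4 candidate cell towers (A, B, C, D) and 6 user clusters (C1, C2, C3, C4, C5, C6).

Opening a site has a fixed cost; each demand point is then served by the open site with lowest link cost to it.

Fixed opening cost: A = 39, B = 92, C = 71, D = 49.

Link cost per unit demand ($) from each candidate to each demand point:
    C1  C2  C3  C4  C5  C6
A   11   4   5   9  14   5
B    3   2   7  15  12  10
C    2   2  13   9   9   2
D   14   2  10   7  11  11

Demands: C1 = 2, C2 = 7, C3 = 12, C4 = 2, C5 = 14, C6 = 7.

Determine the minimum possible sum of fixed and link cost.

346

Open {A, C}: assign each demand point to its cheapest open site.
  C1→C 2×2=4, C2→C 7×2=14, C3→A 12×5=60, C4→A 2×9=18, C5→C 14×9=126, C6→C 7×2=14
  link cost 236, fixed 110 → total 346.
Compare {A, D}: link cost 299 + fixed 88 = 387.
Compare {A, C, D}: link cost 232 + fixed 159 = 391.
Compare {A}: link cost 359 + fixed 39 = 398.
All other subsets cost ≥ 387. Minimum total cost: 346.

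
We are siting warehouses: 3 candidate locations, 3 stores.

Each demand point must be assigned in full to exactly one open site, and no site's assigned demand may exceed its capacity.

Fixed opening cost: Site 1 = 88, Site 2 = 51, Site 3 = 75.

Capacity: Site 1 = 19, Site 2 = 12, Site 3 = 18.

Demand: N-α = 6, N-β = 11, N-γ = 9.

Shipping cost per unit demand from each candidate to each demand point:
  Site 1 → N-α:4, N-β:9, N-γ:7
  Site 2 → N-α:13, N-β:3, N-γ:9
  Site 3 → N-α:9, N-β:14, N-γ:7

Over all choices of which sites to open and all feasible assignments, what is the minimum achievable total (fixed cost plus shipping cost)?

259

Open {Site 1, Site 2}; cheapest assignment that respects the capacities:
  Site 1 (cap 19, load 15): N-α, N-γ — cost 6×4 + 9×7 = 87
  Site 2 (cap 12, load 11): N-β — cost 11×3 = 33
  Shipping 120, fixed 139 → total 259.
  Any other capacity-feasible assignment to {Site 1, Site 2} ships for at least 120.
Compare {Site 2, Site 3}: its best feasible assignment gives total 276.
Compare {Site 1, Site 2, Site 3}: its best feasible assignment gives total 334.
Every other set of open sites that can feasibly serve all demand totals ≥ 276 even under its best assignment. Minimum: 259.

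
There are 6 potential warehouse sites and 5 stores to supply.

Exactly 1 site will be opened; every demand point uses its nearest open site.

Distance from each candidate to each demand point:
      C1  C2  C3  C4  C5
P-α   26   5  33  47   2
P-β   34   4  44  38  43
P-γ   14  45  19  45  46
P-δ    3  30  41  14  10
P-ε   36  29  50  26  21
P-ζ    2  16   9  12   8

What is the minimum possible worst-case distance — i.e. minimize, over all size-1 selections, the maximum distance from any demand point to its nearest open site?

Open {P-ζ}.
  Farthest demand point is C2 at distance 16 (to P-ζ); all others are ≤ 16.
With {P-δ} the worst case is 41.
With {P-β} the worst case is 44.
No size-1 selection achieves below 16.

16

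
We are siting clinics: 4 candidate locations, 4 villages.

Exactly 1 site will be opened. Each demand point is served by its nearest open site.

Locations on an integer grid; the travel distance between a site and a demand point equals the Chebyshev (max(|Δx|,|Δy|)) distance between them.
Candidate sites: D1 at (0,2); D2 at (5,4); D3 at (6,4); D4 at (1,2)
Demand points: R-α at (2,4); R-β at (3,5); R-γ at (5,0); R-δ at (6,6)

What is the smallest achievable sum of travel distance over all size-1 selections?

11

Open {D2}.
  R-α→D2 3, R-β→D2 2, R-γ→D2 4, R-δ→D2 2  ⇒ total 11.
Compare {D3}: total 13.
Compare {D4}: total 14.
No size-1 selection does better; minimum is 11.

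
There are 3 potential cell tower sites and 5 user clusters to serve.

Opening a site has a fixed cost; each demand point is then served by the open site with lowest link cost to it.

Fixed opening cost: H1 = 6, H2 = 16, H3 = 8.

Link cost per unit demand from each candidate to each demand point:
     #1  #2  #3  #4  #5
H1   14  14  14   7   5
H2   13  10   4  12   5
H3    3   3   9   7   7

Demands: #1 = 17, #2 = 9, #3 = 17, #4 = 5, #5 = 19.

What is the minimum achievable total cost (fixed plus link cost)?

Open {H2, H3}: assign each demand point to its cheapest open site.
  #1→H3 17×3=51, #2→H3 9×3=27, #3→H2 17×4=68, #4→H3 5×7=35, #5→H2 19×5=95
  link cost 276, fixed 24 → total 300.
Compare {H1, H2, H3}: link cost 276 + fixed 30 = 306.
Compare {H1, H3}: link cost 361 + fixed 14 = 375.
Compare {H3}: link cost 399 + fixed 8 = 407.
All other subsets cost ≥ 306. Minimum total cost: 300.

300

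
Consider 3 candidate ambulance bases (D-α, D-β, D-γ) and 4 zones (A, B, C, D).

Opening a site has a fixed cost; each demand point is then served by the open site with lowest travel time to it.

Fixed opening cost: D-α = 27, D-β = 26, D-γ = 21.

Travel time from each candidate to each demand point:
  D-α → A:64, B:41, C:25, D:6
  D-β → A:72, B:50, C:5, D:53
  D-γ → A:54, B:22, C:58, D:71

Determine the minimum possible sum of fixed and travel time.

155

Open {D-α, D-γ}: assign each demand point to its cheapest open site.
  A→D-γ 54, B→D-γ 22, C→D-α 25, D→D-α 6
  travel time 107, fixed 48 → total 155.
Compare {D-α, D-β, D-γ}: travel time 87 + fixed 74 = 161.
Compare {D-α}: travel time 136 + fixed 27 = 163.
Compare {D-α, D-β}: travel time 116 + fixed 53 = 169.
All other subsets cost ≥ 161. Minimum total cost: 155.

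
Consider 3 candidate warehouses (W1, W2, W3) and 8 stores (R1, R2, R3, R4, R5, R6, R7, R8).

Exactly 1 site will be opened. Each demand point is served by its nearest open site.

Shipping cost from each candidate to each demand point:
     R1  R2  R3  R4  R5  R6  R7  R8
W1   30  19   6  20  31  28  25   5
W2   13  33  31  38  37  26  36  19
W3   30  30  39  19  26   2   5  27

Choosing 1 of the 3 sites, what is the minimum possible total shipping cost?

Open {W1}.
  R1→W1 30, R2→W1 19, R3→W1 6, R4→W1 20, R5→W1 31, R6→W1 28, R7→W1 25, R8→W1 5  ⇒ total 164.
Compare {W3}: total 178.
Compare {W2}: total 233.

164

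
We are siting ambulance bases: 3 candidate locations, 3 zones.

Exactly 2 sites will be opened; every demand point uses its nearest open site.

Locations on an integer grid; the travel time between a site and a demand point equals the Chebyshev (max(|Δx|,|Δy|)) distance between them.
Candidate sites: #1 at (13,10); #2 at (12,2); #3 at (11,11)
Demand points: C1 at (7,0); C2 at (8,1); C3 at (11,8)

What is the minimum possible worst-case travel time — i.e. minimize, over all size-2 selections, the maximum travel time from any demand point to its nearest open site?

5

Open {#1, #2}.
  Farthest demand point is C1 at travel time 5 (to #2); all others are ≤ 5.
With {#2, #3} the worst case is 5.
With {#1, #3} the worst case is 10.
No size-2 selection achieves below 5.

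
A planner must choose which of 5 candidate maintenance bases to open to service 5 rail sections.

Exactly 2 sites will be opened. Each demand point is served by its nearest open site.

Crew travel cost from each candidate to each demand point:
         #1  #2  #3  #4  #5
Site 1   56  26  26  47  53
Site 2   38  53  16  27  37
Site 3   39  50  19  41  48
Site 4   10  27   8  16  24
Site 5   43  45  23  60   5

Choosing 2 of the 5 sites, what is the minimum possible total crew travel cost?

66

Open {Site 4, Site 5}.
  #1→Site 4 10, #2→Site 4 27, #3→Site 4 8, #4→Site 4 16, #5→Site 5 5  ⇒ total 66.
Compare {Site 1, Site 4}: total 84.
Compare {Site 2, Site 4}: total 85.
No size-2 selection does better; minimum is 66.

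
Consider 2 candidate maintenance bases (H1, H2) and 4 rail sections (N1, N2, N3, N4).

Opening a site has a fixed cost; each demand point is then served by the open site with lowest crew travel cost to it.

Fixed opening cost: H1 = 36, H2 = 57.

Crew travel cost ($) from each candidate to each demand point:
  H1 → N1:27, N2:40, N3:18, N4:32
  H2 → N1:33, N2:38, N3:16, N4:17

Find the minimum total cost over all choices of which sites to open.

153

Open {H1}: assign each demand point to its cheapest open site.
  N1→H1 27, N2→H1 40, N3→H1 18, N4→H1 32
  crew travel cost 117, fixed 36 → total 153.
Compare {H2}: crew travel cost 104 + fixed 57 = 161.
Compare {H1, H2}: crew travel cost 98 + fixed 93 = 191.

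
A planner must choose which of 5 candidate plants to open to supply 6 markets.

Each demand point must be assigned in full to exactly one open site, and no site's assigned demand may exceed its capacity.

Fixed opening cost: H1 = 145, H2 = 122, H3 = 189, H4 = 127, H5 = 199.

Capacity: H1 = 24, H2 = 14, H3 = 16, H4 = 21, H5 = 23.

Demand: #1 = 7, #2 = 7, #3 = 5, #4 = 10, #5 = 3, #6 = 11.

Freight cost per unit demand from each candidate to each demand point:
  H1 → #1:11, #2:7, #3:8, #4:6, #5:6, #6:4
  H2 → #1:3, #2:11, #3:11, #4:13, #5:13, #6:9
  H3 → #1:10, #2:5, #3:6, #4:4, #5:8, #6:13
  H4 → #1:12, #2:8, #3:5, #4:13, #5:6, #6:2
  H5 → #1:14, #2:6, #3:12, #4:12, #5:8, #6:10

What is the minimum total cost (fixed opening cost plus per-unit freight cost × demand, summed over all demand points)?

523

Open {H1, H4}; cheapest assignment that respects the capacities:
  H1 (cap 24, load 24): #1, #2, #4 — cost 7×11 + 7×7 + 10×6 = 186
  H4 (cap 21, load 19): #3, #5, #6 — cost 5×5 + 3×6 + 11×2 = 65
  Shipping 251, fixed 272 → total 523.
  Any other capacity-feasible assignment to {H1, H4} ships for at least 251.
Compare {H1, H2, H4}: its best feasible assignment gives total 589.
Compare {H2, H3, H4}: its best feasible assignment gives total 625.
Every other set of open sites that can feasibly serve all demand totals ≥ 589 even under its best assignment. Minimum: 523.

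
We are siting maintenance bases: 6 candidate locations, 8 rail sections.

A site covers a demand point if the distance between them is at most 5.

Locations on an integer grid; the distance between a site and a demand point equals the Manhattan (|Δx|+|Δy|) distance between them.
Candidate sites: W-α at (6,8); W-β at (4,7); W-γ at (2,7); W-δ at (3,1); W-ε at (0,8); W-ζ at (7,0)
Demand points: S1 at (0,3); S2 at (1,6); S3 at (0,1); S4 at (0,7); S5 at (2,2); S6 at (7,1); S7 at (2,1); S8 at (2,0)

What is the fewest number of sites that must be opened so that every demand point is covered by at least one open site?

Coverage sets (demand points within 5 of each site):
  W-α: {}
  W-β: {S2, S4}
  W-γ: {S2, S4, S5}
  W-δ: {S1, S3, S5, S6, S7, S8}
  W-ε: {S1, S2, S4}
  W-ζ: {S6, S8}
No single site covers all 8 demand points.
But {W-β, W-δ} covers everything, so the minimum is 2.

2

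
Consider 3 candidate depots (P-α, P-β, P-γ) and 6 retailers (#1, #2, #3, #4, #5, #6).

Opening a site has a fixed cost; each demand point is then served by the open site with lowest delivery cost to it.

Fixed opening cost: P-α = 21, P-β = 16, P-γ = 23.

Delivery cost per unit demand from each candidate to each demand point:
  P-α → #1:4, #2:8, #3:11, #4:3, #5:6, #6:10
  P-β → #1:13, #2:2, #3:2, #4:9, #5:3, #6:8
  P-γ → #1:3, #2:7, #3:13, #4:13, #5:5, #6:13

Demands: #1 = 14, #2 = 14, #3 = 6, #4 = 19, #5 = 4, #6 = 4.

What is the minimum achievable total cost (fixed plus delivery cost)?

234

Open {P-α, P-β}: assign each demand point to its cheapest open site.
  #1→P-α 14×4=56, #2→P-β 14×2=28, #3→P-β 6×2=12, #4→P-α 19×3=57, #5→P-β 4×3=12, #6→P-β 4×8=32
  delivery cost 197, fixed 37 → total 234.
Compare {P-α, P-β, P-γ}: delivery cost 183 + fixed 60 = 243.
Compare {P-β, P-γ}: delivery cost 297 + fixed 39 = 336.
Compare {P-α, P-γ}: delivery cost 323 + fixed 44 = 367.
All other subsets cost ≥ 243. Minimum total cost: 234.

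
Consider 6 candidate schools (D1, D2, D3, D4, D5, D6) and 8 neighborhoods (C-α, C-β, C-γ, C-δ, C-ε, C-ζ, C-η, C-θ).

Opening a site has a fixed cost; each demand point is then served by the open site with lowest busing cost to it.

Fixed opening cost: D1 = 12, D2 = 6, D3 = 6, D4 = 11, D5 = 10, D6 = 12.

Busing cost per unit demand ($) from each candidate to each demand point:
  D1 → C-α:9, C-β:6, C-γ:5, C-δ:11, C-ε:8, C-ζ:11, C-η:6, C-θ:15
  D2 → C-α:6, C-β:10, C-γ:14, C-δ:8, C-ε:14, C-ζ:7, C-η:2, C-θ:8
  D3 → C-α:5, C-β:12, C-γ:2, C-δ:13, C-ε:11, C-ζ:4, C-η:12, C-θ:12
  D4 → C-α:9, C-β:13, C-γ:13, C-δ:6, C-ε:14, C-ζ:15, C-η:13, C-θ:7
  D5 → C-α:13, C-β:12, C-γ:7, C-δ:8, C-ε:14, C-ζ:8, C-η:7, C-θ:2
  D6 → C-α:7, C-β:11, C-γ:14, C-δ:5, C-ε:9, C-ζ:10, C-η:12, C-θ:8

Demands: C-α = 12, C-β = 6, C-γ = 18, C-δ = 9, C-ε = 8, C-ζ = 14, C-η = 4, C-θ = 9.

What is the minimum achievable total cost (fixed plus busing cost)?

Open {D1, D2, D3, D5, D6}: assign each demand point to its cheapest open site.
  C-α→D3 12×5=60, C-β→D1 6×6=36, C-γ→D3 18×2=36, C-δ→D6 9×5=45, C-ε→D1 8×8=64, C-ζ→D3 14×4=56, C-η→D2 4×2=8, C-θ→D5 9×2=18
  busing cost 323, fixed 46 → total 369.
Compare {D1, D2, D3, D4, D5}: busing cost 332 + fixed 45 = 377.
Compare {D1, D3, D5, D6}: busing cost 339 + fixed 40 = 379.
Compare {D1, D2, D3, D4, D5, D6}: busing cost 323 + fixed 57 = 380.
All other subsets cost ≥ 377. Minimum total cost: 369.

369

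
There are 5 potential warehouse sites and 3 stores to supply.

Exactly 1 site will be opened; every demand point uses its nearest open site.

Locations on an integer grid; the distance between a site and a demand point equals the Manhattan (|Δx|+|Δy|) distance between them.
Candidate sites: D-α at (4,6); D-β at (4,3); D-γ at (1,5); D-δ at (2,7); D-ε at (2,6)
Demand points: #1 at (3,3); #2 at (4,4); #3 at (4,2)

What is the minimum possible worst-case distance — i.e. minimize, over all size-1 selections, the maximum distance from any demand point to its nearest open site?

1

Open {D-β}.
  Farthest demand point is #1 at distance 1 (to D-β); all others are ≤ 1.
With {D-α} the worst case is 4.
With {D-γ} the worst case is 6.
No size-1 selection achieves below 1.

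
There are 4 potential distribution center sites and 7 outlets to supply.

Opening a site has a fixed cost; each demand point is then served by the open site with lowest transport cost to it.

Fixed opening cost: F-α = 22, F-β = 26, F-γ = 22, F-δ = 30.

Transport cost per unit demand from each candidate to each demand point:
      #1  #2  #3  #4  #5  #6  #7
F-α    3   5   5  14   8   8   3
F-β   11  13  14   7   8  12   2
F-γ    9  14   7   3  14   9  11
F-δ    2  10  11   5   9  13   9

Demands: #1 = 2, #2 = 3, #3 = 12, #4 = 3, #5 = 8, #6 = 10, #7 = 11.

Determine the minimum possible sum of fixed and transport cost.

Open {F-α, F-γ}: assign each demand point to its cheapest open site.
  #1→F-α 2×3=6, #2→F-α 3×5=15, #3→F-α 12×5=60, #4→F-γ 3×3=9, #5→F-α 8×8=64, #6→F-α 10×8=80, #7→F-α 11×3=33
  transport cost 267, fixed 44 → total 311.
Compare {F-α, F-β}: transport cost 268 + fixed 48 = 316.
Compare {F-α}: transport cost 300 + fixed 22 = 322.
Compare {F-α, F-δ}: transport cost 271 + fixed 52 = 323.
All other subsets cost ≥ 316. Minimum total cost: 311.

311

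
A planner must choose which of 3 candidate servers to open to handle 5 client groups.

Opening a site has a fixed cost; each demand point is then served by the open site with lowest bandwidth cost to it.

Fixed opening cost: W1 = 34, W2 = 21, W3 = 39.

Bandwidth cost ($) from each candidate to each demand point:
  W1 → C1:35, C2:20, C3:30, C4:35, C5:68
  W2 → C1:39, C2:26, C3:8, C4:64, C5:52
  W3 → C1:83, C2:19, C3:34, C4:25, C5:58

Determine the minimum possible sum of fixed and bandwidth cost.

203

Open {W2, W3}: assign each demand point to its cheapest open site.
  C1→W2 39, C2→W3 19, C3→W2 8, C4→W3 25, C5→W2 52
  bandwidth cost 143, fixed 60 → total 203.
Compare {W1, W2}: bandwidth cost 150 + fixed 55 = 205.
Compare {W2}: bandwidth cost 189 + fixed 21 = 210.
Compare {W1}: bandwidth cost 188 + fixed 34 = 222.
All other subsets cost ≥ 205. Minimum total cost: 203.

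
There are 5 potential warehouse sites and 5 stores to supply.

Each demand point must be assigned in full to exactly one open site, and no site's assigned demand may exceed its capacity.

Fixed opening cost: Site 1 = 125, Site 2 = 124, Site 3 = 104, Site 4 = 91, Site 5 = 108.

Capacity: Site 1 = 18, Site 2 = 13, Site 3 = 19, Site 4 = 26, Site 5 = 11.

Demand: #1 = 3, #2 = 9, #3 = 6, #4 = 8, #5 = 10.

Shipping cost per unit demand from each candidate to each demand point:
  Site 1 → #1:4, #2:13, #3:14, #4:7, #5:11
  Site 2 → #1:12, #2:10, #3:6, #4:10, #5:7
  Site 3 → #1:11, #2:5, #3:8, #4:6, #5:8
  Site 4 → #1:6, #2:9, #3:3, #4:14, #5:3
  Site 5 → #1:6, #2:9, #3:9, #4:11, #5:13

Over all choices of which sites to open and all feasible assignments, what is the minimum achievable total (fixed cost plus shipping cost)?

Open {Site 3, Site 4}; cheapest assignment that respects the capacities:
  Site 3 (cap 19, load 17): #2, #4 — cost 9×5 + 8×6 = 93
  Site 4 (cap 26, load 19): #1, #3, #5 — cost 3×6 + 6×3 + 10×3 = 66
  Shipping 159, fixed 195 → total 354.
  Any other capacity-feasible assignment to {Site 3, Site 4} ships for at least 159.
Compare {Site 1, Site 4}: its best feasible assignment gives total 413.
Compare {Site 4, Site 5}: its best feasible assignment gives total 434.
Every other set of open sites that can feasibly serve all demand totals ≥ 413 even under its best assignment. Minimum: 354.

354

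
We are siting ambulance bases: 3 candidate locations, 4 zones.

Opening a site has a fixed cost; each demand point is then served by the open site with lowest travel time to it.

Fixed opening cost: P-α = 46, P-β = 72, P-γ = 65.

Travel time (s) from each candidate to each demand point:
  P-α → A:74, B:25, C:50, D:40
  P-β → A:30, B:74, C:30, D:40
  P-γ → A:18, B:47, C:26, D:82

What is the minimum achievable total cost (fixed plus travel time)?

Open {P-α, P-γ}: assign each demand point to its cheapest open site.
  A→P-γ 18, B→P-α 25, C→P-γ 26, D→P-α 40
  travel time 109, fixed 111 → total 220.
Compare {P-α}: travel time 189 + fixed 46 = 235.
Compare {P-γ}: travel time 173 + fixed 65 = 238.
Compare {P-α, P-β}: travel time 125 + fixed 118 = 243.
All other subsets cost ≥ 235. Minimum total cost: 220.

220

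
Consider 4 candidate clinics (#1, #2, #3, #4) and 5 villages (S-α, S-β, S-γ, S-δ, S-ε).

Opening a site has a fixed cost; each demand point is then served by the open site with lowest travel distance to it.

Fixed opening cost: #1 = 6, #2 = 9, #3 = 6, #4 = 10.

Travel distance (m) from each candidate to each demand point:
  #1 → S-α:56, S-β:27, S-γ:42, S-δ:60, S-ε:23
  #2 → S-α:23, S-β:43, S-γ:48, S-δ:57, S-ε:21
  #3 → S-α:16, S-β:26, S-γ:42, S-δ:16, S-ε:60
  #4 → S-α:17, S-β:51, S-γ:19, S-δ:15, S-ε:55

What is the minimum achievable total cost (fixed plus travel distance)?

Open {#1, #4}: assign each demand point to its cheapest open site.
  S-α→#4 17, S-β→#1 27, S-γ→#4 19, S-δ→#4 15, S-ε→#1 23
  travel distance 101, fixed 16 → total 117.
Compare {#1, #3, #4}: travel distance 99 + fixed 22 = 121.
Compare {#2, #3, #4}: travel distance 97 + fixed 25 = 122.
Compare {#1, #2, #4}: travel distance 99 + fixed 25 = 124.
All other subsets cost ≥ 121. Minimum total cost: 117.

117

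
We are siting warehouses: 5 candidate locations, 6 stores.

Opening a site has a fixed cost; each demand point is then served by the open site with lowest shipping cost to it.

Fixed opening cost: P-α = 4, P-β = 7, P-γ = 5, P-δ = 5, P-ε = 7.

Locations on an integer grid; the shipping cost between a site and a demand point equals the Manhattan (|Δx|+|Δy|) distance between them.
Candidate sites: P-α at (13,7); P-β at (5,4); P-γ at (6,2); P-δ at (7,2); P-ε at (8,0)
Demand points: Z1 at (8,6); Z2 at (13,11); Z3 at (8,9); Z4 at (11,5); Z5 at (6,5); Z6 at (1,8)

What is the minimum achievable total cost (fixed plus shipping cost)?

41

Open {P-α, P-β}: assign each demand point to its cheapest open site.
  Z1→P-β 5, Z2→P-α 4, Z3→P-α 7, Z4→P-α 4, Z5→P-β 2, Z6→P-β 8
  shipping cost 30, fixed 11 → total 41.
Compare {P-α, P-γ}: shipping cost 35 + fixed 9 = 44.
Compare {P-α, P-δ}: shipping cost 36 + fixed 9 = 45.
Compare {P-α, P-β, P-γ}: shipping cost 30 + fixed 16 = 46.
All other subsets cost ≥ 44. Minimum total cost: 41.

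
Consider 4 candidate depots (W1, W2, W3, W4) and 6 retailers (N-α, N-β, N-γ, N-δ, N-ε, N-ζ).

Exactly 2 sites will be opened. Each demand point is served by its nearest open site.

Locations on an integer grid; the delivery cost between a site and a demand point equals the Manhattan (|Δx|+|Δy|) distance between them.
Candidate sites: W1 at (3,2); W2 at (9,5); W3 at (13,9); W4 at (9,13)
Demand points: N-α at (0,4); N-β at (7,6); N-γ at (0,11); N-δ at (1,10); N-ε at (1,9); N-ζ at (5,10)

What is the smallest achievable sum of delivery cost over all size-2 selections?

Open {W1, W2}.
  N-α→W1 5, N-β→W2 3, N-γ→W1 12, N-δ→W1 10, N-ε→W1 9, N-ζ→W2 9  ⇒ total 48.
Compare {W1, W4}: total 50.
Compare {W1, W3}: total 53.
No size-2 selection does better; minimum is 48.

48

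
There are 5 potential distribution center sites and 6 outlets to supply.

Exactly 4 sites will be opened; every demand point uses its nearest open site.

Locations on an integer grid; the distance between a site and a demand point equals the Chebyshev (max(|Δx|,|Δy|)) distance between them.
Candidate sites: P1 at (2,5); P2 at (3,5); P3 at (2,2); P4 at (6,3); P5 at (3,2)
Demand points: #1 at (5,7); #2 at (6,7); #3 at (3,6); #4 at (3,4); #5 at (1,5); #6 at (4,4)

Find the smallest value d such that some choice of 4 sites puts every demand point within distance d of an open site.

3

Open {P1, P2, P3, P4}.
  Farthest demand point is #2 at distance 3 (to P2); all others are ≤ 3.
With {P1, P2, P3, P5} the worst case is 3.
With {P1, P2, P4, P5} the worst case is 3.
No size-4 selection achieves below 3.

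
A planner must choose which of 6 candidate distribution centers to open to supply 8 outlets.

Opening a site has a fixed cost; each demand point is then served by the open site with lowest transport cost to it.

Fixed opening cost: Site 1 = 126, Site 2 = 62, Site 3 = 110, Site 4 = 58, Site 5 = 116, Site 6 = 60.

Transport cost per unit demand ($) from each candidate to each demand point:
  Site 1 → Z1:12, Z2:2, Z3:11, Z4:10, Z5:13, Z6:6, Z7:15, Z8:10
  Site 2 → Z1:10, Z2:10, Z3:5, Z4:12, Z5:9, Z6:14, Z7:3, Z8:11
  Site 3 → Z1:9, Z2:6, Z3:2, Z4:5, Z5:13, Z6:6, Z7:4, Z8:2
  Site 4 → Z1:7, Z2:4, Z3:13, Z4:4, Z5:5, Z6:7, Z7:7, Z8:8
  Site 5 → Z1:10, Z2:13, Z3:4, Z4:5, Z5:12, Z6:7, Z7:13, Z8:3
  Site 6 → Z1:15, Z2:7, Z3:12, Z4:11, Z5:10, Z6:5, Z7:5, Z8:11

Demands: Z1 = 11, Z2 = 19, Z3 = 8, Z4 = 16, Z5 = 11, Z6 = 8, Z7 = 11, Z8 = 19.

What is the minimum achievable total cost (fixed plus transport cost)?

586

Open {Site 3, Site 4}: assign each demand point to its cheapest open site.
  Z1→Site 4 11×7=77, Z2→Site 4 19×4=76, Z3→Site 3 8×2=16, Z4→Site 4 16×4=64, Z5→Site 4 11×5=55, Z6→Site 3 8×6=48, Z7→Site 3 11×4=44, Z8→Site 3 19×2=38
  transport cost 418, fixed 168 → total 586.
Compare {Site 2, Site 3, Site 4}: transport cost 407 + fixed 230 = 637.
Compare {Site 3, Site 4, Site 6}: transport cost 410 + fixed 228 = 638.
Compare {Site 4, Site 5}: transport cost 494 + fixed 174 = 668.
All other subsets cost ≥ 637. Minimum total cost: 586.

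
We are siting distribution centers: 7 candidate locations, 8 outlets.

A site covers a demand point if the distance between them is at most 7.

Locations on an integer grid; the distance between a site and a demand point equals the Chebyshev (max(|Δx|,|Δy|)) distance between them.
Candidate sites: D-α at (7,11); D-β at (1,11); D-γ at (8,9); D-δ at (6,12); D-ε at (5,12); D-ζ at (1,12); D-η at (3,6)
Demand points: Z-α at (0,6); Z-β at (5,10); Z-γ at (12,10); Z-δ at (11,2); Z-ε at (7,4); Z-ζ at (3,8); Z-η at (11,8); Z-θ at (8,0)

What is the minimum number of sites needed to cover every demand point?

2

Coverage sets (demand points within 7 of each site):
  D-α: {Z-α, Z-β, Z-γ, Z-ε, Z-ζ, Z-η}
  D-β: {Z-α, Z-β, Z-ε, Z-ζ}
  D-γ: {Z-β, Z-γ, Z-δ, Z-ε, Z-ζ, Z-η}
  D-δ: {Z-α, Z-β, Z-γ, Z-ζ, Z-η}
  D-ε: {Z-α, Z-β, Z-γ, Z-ζ, Z-η}
  D-ζ: {Z-α, Z-β, Z-ζ}
  D-η: {Z-α, Z-β, Z-ε, Z-ζ, Z-θ}
No single site covers all 8 demand points.
But {D-γ, D-η} covers everything, so the minimum is 2.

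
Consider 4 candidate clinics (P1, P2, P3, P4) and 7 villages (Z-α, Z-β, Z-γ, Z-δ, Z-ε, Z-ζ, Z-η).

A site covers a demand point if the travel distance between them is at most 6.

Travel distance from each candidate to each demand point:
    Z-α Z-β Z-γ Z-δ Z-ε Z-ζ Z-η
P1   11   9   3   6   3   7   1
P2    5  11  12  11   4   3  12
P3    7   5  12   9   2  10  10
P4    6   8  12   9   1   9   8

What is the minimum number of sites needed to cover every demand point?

Coverage sets (demand points within 6 of each site):
  P1: {Z-γ, Z-δ, Z-ε, Z-η}
  P2: {Z-α, Z-ε, Z-ζ}
  P3: {Z-β, Z-ε}
  P4: {Z-α, Z-ε}
No 2 sites suffice: every size-2 union leaves at least one demand point uncovered.
But {P1, P2, P3} covers everything, so the minimum is 3.

3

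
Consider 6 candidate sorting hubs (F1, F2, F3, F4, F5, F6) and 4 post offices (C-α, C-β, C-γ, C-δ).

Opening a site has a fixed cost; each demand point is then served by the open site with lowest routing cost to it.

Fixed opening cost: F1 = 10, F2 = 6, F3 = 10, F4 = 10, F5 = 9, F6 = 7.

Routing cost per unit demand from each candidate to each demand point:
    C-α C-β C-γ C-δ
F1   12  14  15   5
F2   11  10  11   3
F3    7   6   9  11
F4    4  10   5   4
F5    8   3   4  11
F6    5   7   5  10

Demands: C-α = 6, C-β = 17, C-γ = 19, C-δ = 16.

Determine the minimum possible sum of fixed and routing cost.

224

Open {F2, F4, F5}: assign each demand point to its cheapest open site.
  C-α→F4 6×4=24, C-β→F5 17×3=51, C-γ→F5 19×4=76, C-δ→F2 16×3=48
  routing cost 199, fixed 25 → total 224.
Compare {F2, F5, F6}: routing cost 205 + fixed 22 = 227.
Compare {F2, F4, F5, F6}: routing cost 199 + fixed 32 = 231.
Compare {F4, F5}: routing cost 215 + fixed 19 = 234.
All other subsets cost ≥ 227. Minimum total cost: 224.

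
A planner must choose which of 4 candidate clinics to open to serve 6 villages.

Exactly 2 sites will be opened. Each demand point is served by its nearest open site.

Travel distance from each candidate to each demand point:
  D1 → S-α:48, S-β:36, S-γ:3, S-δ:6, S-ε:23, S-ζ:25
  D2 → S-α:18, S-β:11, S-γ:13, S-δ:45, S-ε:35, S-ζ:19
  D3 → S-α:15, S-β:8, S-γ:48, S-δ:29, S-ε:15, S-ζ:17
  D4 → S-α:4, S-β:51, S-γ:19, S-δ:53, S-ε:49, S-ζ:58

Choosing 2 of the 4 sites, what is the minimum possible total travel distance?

Open {D1, D3}.
  S-α→D3 15, S-β→D3 8, S-γ→D1 3, S-δ→D1 6, S-ε→D3 15, S-ζ→D3 17  ⇒ total 64.
Compare {D1, D2}: total 80.
Compare {D3, D4}: total 92.
No size-2 selection does better; minimum is 64.

64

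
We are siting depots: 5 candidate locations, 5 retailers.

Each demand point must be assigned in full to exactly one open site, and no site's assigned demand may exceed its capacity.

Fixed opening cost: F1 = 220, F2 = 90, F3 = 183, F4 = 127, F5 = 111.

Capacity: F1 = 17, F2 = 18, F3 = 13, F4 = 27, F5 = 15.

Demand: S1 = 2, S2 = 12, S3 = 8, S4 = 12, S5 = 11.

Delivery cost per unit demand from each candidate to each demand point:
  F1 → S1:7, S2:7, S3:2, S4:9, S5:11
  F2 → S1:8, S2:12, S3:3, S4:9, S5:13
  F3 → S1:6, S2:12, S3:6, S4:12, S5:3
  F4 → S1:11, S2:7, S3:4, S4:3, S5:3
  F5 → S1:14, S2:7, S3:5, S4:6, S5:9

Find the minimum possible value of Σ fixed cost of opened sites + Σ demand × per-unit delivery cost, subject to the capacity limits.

521

Open {F2, F4, F5}; cheapest assignment that respects the capacities:
  F2 (cap 18, load 10): S1, S3 — cost 2×8 + 8×3 = 40
  F4 (cap 27, load 23): S4, S5 — cost 12×3 + 11×3 = 69
  F5 (cap 15, load 12): S2 — cost 12×7 = 84
  Shipping 193, fixed 328 → total 521.
  Any other capacity-feasible assignment to {F2, F4, F5} ships for at least 193.
Compare {F2, F3, F4}: its best feasible assignment gives total 589.
Compare {F3, F4, F5}: its best feasible assignment gives total 618.
Every other set of open sites that can feasibly serve all demand totals ≥ 589 even under its best assignment. Minimum: 521.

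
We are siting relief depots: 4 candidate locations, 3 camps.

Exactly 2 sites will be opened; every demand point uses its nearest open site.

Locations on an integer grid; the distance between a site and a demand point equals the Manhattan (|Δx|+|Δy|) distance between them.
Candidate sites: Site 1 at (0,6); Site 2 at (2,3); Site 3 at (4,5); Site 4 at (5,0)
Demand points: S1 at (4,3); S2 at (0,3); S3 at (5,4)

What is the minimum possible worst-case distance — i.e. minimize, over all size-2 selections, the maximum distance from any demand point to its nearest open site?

2

Open {Site 2, Site 3}.
  Farthest demand point is S1 at distance 2 (to Site 2); all others are ≤ 2.
With {Site 1, Site 3} the worst case is 3.
With {Site 1, Site 2} the worst case is 4.
No size-2 selection achieves below 2.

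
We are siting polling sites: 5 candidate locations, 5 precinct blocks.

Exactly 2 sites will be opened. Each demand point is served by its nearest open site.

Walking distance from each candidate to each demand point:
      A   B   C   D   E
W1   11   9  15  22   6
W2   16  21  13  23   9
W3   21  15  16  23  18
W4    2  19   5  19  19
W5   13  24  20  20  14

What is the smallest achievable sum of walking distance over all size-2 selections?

Open {W1, W4}.
  A→W4 2, B→W1 9, C→W4 5, D→W4 19, E→W1 6  ⇒ total 41.
Compare {W2, W4}: total 54.
Compare {W3, W4}: total 59.
No size-2 selection does better; minimum is 41.

41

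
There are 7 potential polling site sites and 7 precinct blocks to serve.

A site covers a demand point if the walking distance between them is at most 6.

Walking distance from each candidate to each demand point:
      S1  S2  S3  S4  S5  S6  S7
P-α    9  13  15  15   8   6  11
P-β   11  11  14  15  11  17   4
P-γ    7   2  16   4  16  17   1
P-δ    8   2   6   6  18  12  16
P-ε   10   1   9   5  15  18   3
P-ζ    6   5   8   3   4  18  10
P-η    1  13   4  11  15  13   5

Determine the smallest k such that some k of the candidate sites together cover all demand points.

Coverage sets (demand points within 6 of each site):
  P-α: {S6}
  P-β: {S7}
  P-γ: {S2, S4, S7}
  P-δ: {S2, S3, S4}
  P-ε: {S2, S4, S7}
  P-ζ: {S1, S2, S4, S5}
  P-η: {S1, S3, S7}
No 2 sites suffice: every size-2 union leaves at least one demand point uncovered.
But {P-α, P-ζ, P-η} covers everything, so the minimum is 3.

3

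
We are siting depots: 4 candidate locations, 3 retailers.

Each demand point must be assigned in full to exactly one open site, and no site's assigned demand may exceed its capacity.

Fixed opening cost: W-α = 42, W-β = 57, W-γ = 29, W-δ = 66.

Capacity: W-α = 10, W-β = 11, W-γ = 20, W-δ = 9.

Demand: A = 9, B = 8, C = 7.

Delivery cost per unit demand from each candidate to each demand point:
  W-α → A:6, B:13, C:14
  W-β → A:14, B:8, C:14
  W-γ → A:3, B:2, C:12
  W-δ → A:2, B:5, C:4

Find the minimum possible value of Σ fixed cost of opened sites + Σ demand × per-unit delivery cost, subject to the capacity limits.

Open {W-γ, W-δ}; cheapest assignment that respects the capacities:
  W-γ (cap 20, load 17): A, B — cost 9×3 + 8×2 = 43
  W-δ (cap 9, load 7): C — cost 7×4 = 28
  Shipping 71, fixed 95 → total 166.
  Any other capacity-feasible assignment to {W-γ, W-δ} ships for at least 71.
Compare {W-α, W-γ, W-δ}: its best feasible assignment gives total 208.
Compare {W-α, W-γ}: its best feasible assignment gives total 212.
Every other set of open sites that can feasibly serve all demand totals ≥ 208 even under its best assignment. Minimum: 166.

166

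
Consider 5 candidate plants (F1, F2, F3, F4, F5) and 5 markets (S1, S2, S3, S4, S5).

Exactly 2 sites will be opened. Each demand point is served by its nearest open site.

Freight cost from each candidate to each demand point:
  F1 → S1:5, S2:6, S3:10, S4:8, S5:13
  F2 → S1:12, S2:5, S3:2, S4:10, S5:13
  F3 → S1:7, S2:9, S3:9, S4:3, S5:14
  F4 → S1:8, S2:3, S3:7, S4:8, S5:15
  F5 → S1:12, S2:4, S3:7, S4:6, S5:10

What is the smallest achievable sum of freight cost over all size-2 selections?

Open {F2, F3}.
  S1→F3 7, S2→F2 5, S3→F2 2, S4→F3 3, S5→F2 13  ⇒ total 30.
Compare {F3, F5}: total 31.
Compare {F1, F5}: total 32.
No size-2 selection does better; minimum is 30.

30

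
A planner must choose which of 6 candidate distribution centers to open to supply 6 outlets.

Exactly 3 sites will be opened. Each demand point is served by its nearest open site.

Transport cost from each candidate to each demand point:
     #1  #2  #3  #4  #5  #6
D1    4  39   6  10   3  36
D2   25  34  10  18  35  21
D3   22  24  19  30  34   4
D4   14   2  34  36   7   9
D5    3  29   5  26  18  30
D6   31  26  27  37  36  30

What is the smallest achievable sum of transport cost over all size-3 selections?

Open {D1, D3, D4}.
  #1→D1 4, #2→D4 2, #3→D1 6, #4→D1 10, #5→D1 3, #6→D3 4  ⇒ total 29.
Compare {D1, D4, D5}: total 32.
Compare {D1, D2, D4}: total 34.
No size-3 selection does better; minimum is 29.

29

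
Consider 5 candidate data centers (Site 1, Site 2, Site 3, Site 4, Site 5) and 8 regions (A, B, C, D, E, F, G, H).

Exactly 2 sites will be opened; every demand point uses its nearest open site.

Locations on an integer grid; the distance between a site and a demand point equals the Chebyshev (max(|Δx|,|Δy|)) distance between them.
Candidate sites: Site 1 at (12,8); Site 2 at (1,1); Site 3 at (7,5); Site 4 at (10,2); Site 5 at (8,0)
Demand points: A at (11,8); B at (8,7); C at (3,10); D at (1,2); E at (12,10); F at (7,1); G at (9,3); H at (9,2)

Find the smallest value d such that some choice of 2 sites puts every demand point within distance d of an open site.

Open {Site 2, Site 3}.
  Farthest demand point is C at distance 5 (to Site 3); all others are ≤ 5.
With {Site 1, Site 3} the worst case is 6.
With {Site 3, Site 4} the worst case is 6.
No size-2 selection achieves below 5.

5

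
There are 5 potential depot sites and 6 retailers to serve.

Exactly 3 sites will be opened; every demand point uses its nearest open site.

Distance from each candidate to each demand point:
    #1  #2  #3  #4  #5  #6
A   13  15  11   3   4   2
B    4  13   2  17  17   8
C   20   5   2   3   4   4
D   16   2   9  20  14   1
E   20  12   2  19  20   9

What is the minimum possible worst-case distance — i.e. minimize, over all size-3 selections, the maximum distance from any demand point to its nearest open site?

Open {A, B, D}.
  Farthest demand point is #1 at distance 4 (to B); all others are ≤ 4.
With {B, C, D} the worst case is 4.
With {A, B, C} the worst case is 5.
No size-3 selection achieves below 4.

4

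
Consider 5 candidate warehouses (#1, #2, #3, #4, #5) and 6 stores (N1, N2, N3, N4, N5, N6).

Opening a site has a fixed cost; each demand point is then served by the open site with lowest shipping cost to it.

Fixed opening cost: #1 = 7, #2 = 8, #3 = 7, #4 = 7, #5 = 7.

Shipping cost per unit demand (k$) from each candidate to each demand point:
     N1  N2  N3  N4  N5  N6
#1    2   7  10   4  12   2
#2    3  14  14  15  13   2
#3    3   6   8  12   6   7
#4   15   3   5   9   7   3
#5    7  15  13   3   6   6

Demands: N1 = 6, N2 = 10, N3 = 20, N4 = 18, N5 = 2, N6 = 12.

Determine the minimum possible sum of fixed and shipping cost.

253

Open {#1, #4, #5}: assign each demand point to its cheapest open site.
  N1→#1 6×2=12, N2→#4 10×3=30, N3→#4 20×5=100, N4→#5 18×3=54, N5→#5 2×6=12, N6→#1 12×2=24
  shipping cost 232, fixed 21 → total 253.
Compare {#2, #4, #5}: shipping cost 238 + fixed 22 = 260.
Compare {#1, #3, #4, #5}: shipping cost 232 + fixed 28 = 260.
Compare {#1, #2, #4, #5}: shipping cost 232 + fixed 29 = 261.
All other subsets cost ≥ 260. Minimum total cost: 253.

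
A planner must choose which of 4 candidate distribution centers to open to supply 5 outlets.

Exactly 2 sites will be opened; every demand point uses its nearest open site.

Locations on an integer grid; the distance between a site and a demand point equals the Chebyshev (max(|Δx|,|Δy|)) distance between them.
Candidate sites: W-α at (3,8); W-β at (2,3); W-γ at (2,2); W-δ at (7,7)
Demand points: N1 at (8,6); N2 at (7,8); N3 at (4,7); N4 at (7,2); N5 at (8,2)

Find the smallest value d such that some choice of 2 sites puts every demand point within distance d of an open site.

5

Open {W-α, W-δ}.
  Farthest demand point is N4 at distance 5 (to W-δ); all others are ≤ 5.
With {W-β, W-δ} the worst case is 5.
With {W-γ, W-δ} the worst case is 5.
No size-2 selection achieves below 5.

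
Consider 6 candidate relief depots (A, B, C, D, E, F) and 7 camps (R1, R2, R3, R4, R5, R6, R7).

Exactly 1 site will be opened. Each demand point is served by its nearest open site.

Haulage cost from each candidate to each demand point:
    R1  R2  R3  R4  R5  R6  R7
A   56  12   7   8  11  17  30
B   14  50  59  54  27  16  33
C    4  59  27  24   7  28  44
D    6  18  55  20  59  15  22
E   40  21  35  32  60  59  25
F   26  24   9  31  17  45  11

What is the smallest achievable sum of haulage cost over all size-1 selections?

141

Open {A}.
  R1→A 56, R2→A 12, R3→A 7, R4→A 8, R5→A 11, R6→A 17, R7→A 30  ⇒ total 141.
Compare {F}: total 163.
Compare {C}: total 193.
No size-1 selection does better; minimum is 141.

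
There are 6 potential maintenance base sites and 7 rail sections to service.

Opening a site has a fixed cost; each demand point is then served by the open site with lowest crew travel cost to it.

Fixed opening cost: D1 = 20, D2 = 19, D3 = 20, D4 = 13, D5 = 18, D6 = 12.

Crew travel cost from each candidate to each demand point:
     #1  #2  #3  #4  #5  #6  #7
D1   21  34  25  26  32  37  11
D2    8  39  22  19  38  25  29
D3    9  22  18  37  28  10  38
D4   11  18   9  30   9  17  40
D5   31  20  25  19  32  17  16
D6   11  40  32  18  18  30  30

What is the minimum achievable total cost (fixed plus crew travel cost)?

130

Open {D4, D5}: assign each demand point to its cheapest open site.
  #1→D4 11, #2→D4 18, #3→D4 9, #4→D5 19, #5→D4 9, #6→D4 17, #7→D5 16
  crew travel cost 99, fixed 31 → total 130.
Compare {D1, D4}: crew travel cost 101 + fixed 33 = 134.
Compare {D4, D6}: crew travel cost 112 + fixed 25 = 137.
Compare {D1, D4, D6}: crew travel cost 93 + fixed 45 = 138.
All other subsets cost ≥ 134. Minimum total cost: 130.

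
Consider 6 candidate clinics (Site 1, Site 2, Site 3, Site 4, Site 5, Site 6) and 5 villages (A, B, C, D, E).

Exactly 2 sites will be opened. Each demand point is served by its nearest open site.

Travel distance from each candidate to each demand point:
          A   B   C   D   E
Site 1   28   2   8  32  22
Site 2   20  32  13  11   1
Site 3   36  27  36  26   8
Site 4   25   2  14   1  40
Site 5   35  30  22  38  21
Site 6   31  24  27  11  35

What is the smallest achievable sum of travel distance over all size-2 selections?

37

Open {Site 2, Site 4}.
  A→Site 2 20, B→Site 4 2, C→Site 2 13, D→Site 4 1, E→Site 2 1  ⇒ total 37.
Compare {Site 1, Site 2}: total 42.
Compare {Site 3, Site 4}: total 50.
No size-2 selection does better; minimum is 37.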